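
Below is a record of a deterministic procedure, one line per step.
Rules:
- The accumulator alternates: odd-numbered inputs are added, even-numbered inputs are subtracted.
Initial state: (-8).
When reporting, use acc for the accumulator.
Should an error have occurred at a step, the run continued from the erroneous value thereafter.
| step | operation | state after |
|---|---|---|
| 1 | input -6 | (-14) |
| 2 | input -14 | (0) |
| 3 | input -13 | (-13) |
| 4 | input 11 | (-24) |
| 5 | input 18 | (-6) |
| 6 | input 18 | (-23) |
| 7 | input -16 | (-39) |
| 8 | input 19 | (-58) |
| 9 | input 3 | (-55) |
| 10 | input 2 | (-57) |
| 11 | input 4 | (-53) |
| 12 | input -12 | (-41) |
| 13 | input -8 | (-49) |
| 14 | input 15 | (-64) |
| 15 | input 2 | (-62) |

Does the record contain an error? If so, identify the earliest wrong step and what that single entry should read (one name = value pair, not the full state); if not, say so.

Recomputing the run from the initial state:
step 1: acc = -14
step 2: acc = 0
step 3: acc = -13
step 4: acc = -24
step 5: acc = -6
step 6: acc = -24
step 7: acc = -40
step 8: acc = -59
step 9: acc = -56
step 10: acc = -58
step 11: acc = -54
step 12: acc = -42
step 13: acc = -50
step 14: acc = -65
step 15: acc = -63
The first disagreement with the record is at step 6, where the value should be acc = -24.

step 6, acc = -24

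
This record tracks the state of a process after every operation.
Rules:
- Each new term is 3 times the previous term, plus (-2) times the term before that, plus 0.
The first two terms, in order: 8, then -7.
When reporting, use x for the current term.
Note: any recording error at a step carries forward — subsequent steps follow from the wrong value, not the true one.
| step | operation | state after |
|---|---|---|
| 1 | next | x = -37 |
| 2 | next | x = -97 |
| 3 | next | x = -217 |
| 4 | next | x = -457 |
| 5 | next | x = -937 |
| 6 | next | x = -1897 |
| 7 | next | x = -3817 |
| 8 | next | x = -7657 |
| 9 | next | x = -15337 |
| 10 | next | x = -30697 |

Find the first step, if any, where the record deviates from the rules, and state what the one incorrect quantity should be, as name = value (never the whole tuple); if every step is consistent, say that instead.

Step 1: x = 3*(-7) + (-2)*(8) + (0) = -37 — confirmed correct.
Step 2: x = 3*(-37) + (-2)*(-7) + (0) = -97 — agrees with the record.
Step 3: x = 3*(-97) + (-2)*(-37) + (0) = -217 — confirmed correct.
Step 4: x = 3*(-217) + (-2)*(-97) + (0) = -457 — in agreement.
Step 5: x = 3*(-457) + (-2)*(-217) + (0) = -937 — verified.
Step 6: x = 3*(-937) + (-2)*(-457) + (0) = -1897 — confirmed correct.
Step 7: x = 3*(-1897) + (-2)*(-937) + (0) = -3817 — confirmed correct.
Step 8: x = 3*(-3817) + (-2)*(-1897) + (0) = -7657 — verified.
Step 9: x = 3*(-7657) + (-2)*(-3817) + (0) = -15337 — confirmed correct.
Step 10: x = 3*(-15337) + (-2)*(-7657) + (0) = -30697 — matches.
All entries verified; no error found.

no error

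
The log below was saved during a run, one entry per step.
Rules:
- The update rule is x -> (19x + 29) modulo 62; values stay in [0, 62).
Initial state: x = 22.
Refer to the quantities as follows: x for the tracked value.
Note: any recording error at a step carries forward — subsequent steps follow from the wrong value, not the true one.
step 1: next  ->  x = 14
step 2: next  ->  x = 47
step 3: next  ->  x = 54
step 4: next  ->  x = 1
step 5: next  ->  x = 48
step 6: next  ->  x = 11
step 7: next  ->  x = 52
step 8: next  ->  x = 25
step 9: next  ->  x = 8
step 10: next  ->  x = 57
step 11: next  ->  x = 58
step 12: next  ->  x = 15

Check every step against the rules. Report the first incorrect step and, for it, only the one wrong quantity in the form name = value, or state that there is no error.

step 1, x = 13

1. x = (19*22 + 29) mod 62 = 13 (a discrepancy with the log)
First incorrect step: 1; the correct value is x = 13.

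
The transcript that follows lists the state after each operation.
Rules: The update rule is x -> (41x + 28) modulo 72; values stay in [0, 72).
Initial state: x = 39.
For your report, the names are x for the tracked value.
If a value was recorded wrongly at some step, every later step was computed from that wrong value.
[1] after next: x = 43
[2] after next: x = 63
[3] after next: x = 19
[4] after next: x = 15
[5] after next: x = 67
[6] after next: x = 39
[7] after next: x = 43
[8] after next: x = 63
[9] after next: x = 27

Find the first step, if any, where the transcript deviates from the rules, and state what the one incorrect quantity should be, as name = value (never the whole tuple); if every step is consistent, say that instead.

step 9, x = 19

Step 1: x = (41*39 + 28) mod 72 = 43 — confirmed correct.
Step 2: x = (41*43 + 28) mod 72 = 63 — matches.
Step 3: x = (41*63 + 28) mod 72 = 19 — consistent with the transcript.
Step 4: x = (41*19 + 28) mod 72 = 15 — checks out.
Step 5: x = (41*15 + 28) mod 72 = 67 — checks out.
Step 6: x = (41*67 + 28) mod 72 = 39 — agrees with the transcript.
Step 7: x = (41*39 + 28) mod 72 = 43 — matches.
Step 8: x = (41*43 + 28) mod 72 = 63 — agrees with the transcript.
Step 9: x = (41*63 + 28) mod 72 = 19 — first mismatch against the transcript.
First deviation found at step 9; the corrected entry is x = 19.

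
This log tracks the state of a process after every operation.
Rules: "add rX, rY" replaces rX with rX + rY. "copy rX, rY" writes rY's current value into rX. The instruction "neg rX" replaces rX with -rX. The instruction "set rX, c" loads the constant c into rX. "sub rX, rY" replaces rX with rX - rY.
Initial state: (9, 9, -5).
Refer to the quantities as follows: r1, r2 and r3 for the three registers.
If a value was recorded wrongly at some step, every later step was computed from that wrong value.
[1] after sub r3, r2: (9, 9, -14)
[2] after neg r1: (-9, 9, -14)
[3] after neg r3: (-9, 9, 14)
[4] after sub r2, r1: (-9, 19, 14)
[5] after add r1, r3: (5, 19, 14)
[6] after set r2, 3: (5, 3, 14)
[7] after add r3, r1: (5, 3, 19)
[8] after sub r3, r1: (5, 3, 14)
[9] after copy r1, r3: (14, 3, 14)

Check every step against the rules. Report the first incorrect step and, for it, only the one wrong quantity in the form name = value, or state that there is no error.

1. r3 = -5 - 9 = -14 (verified)
2. r1 = -(9) = -9 (confirmed correct)
3. r3 = -(-14) = 14 (checks out)
4. r2 = 9 - -9 = 18 (the log has a different value)
So the first discrepancy is step 4, where the right value is r2 = 18.

step 4, r2 = 18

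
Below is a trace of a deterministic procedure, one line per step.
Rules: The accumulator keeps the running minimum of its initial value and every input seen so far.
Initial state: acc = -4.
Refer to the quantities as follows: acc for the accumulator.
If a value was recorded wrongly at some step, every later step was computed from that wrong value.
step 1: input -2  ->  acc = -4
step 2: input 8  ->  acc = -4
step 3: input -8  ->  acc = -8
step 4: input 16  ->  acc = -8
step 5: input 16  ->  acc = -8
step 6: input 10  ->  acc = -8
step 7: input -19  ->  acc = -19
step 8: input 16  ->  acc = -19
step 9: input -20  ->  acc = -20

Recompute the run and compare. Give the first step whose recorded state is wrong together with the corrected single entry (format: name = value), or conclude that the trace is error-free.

1. acc = min(-4, -2) = -4 (agrees with the trace)
2. acc = min(-4, 8) = -4 (agrees with the trace)
3. acc = min(-4, -8) = -8 (agrees with the trace)
4. acc = min(-8, 16) = -8 (matches)
5. acc = min(-8, 16) = -8 (verified)
6. acc = min(-8, 10) = -8 (consistent with the trace)
7. acc = min(-8, -19) = -19 (confirmed correct)
8. acc = min(-19, 16) = -19 (agrees with the trace)
9. acc = min(-19, -20) = -20 (agrees with the trace)
No step deviates from the rules.

no error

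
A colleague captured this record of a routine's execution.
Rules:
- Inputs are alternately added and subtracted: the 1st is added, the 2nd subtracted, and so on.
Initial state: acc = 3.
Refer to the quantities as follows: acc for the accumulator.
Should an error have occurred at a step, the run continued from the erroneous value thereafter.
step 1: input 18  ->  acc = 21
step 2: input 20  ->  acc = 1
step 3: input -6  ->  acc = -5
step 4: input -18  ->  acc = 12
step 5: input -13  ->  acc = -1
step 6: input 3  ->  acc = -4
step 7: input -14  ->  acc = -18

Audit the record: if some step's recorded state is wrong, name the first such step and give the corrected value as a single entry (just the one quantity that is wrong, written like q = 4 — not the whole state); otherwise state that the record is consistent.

step 1: acc = 3 + 18 = 21 -> checks out
step 2: acc = 21 - 20 = 1 -> agrees with the record
step 3: acc = 1 + -6 = -5 -> exactly as logged
step 4: acc = -5 - -18 = 13 -> the record has a different value
First incorrect step: 4; the correct value is acc = 13.

step 4, acc = 13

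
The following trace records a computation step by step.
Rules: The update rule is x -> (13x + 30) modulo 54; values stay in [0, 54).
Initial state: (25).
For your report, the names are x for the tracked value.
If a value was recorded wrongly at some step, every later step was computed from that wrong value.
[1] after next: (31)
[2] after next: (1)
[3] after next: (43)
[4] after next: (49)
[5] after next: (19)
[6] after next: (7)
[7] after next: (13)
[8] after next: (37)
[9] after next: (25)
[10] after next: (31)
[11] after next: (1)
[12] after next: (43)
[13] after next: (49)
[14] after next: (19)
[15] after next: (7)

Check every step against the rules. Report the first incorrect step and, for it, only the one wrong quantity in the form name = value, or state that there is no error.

Recomputing the run from the initial state:
step 1: x = 31
step 2: x = 1
step 3: x = 43
step 4: x = 49
step 5: x = 19
step 6: x = 7
step 7: x = 13
step 8: x = 37
step 9: x = 25
step 10: x = 31
step 11: x = 1
step 12: x = 43
step 13: x = 49
step 14: x = 19
step 15: x = 7
This matches the trace at every step.

no error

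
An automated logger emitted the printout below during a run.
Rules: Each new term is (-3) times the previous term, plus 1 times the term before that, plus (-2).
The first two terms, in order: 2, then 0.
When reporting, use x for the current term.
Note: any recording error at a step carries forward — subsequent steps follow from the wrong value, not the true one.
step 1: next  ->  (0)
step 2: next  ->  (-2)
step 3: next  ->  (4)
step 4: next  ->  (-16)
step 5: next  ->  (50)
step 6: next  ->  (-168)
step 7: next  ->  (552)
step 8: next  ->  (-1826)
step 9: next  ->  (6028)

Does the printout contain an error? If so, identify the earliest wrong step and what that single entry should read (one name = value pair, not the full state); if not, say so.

1. x = -3*(0) + (1)*(2) + (-2) = 0 (agrees with the printout)
2. x = -3*(0) + (1)*(0) + (-2) = -2 (agrees with the printout)
3. x = -3*(-2) + (1)*(0) + (-2) = 4 (no discrepancy)
4. x = -3*(4) + (1)*(-2) + (-2) = -16 (consistent with the printout)
5. x = -3*(-16) + (1)*(4) + (-2) = 50 (agrees with the printout)
6. x = -3*(50) + (1)*(-16) + (-2) = -168 (confirmed correct)
7. x = -3*(-168) + (1)*(50) + (-2) = 552 (matches)
8. x = -3*(552) + (1)*(-168) + (-2) = -1826 (matches)
9. x = -3*(-1826) + (1)*(552) + (-2) = 6028 (no discrepancy)
The recomputation confirms every line.

no error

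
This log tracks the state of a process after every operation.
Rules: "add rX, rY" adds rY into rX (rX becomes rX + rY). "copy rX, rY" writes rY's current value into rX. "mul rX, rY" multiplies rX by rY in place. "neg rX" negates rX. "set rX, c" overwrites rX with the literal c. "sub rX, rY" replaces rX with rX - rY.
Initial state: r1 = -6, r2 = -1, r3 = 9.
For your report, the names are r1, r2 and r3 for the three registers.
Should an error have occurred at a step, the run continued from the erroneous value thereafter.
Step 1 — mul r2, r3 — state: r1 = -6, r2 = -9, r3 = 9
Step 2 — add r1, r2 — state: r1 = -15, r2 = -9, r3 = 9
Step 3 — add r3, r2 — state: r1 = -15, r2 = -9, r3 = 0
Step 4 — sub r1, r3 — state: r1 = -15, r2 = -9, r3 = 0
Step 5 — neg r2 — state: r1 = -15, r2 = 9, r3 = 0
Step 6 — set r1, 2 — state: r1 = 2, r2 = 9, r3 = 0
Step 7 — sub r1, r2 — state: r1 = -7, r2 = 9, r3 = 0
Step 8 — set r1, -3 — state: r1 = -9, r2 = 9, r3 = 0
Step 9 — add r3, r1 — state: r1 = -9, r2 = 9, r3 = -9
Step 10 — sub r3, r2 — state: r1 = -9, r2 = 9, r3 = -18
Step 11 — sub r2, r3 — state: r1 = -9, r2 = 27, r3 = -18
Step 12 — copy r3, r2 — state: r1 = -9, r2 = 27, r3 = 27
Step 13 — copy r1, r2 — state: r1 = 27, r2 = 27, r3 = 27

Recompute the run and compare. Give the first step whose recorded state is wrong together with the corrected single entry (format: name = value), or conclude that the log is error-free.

step 1: r2 = -1 * 9 = -9 -> checks out
step 2: r1 = -6 + -9 = -15 -> no discrepancy
step 3: r3 = 9 + -9 = 0 -> verified
step 4: r1 = -15 - 0 = -15 -> no discrepancy
step 5: r2 = -(-9) = 9 -> no discrepancy
step 6: r1 = 2 -> consistent with the log
step 7: r1 = 2 - 9 = -7 -> same as recorded
step 8: r1 = -3 -> this is not what the log shows
First incorrect step: 8; the correct value is r1 = -3.

step 8, r1 = -3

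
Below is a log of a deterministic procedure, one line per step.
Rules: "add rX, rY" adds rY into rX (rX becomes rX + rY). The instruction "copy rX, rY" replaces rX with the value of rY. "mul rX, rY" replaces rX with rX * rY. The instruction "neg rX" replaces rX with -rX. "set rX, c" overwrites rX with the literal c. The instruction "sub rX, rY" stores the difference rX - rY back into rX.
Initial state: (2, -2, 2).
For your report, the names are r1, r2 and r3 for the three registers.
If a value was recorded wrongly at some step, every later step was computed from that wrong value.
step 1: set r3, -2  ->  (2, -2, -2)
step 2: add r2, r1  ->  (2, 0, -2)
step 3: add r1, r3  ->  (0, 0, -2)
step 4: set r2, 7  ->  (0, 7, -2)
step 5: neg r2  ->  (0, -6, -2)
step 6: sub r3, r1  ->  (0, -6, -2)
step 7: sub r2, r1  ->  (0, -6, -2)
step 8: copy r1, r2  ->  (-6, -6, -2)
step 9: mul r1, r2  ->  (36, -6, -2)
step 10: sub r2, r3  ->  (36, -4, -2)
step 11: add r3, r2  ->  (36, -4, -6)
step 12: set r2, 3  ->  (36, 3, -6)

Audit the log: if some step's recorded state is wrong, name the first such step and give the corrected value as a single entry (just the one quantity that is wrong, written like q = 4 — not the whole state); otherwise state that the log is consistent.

step 5, r2 = -7

Step 1: r3 = -2 — consistent with the log.
Step 2: r2 = -2 + 2 = 0 — in agreement.
Step 3: r1 = 2 + -2 = 0 — consistent with the log.
Step 4: r2 = 7 — same as recorded.
Step 5: r2 = -(7) = -7 — the log has a different value.
So the first discrepancy is step 5, where the right value is r2 = -7.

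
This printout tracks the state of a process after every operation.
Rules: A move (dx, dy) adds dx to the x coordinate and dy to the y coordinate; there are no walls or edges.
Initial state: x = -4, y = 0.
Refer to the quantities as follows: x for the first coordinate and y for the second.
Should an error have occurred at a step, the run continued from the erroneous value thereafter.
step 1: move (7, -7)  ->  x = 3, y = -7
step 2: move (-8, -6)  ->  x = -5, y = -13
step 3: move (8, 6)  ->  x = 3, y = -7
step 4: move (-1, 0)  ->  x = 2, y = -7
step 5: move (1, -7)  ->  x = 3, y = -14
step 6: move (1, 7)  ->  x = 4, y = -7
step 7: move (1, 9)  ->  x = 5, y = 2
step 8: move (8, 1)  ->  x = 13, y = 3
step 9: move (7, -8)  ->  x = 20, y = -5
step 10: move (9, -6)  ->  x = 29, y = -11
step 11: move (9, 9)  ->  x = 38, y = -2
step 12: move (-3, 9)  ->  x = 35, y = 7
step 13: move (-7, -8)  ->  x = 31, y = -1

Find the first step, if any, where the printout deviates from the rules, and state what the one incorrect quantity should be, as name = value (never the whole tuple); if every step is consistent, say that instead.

step 13, x = 28

1. x = -4 + (7) = 3, y = 0 + (-7) = -7 (consistent with the printout)
2. x = 3 + (-8) = -5, y = -7 + (-6) = -13 (same as recorded)
3. x = -5 + (8) = 3, y = -13 + (6) = -7 (consistent with the printout)
4. x = 3 + (-1) = 2, y = -7 + (0) = -7 (confirmed correct)
5. x = 2 + (1) = 3, y = -7 + (-7) = -14 (consistent with the printout)
6. x = 3 + (1) = 4, y = -14 + (7) = -7 (confirmed correct)
7. x = 4 + (1) = 5, y = -7 + (9) = 2 (agrees with the printout)
8. x = 5 + (8) = 13, y = 2 + (1) = 3 (exactly as logged)
9. x = 13 + (7) = 20, y = 3 + (-8) = -5 (no discrepancy)
10. x = 20 + (9) = 29, y = -5 + (-6) = -11 (matches)
11. x = 29 + (9) = 38, y = -11 + (9) = -2 (agrees with the printout)
12. x = 38 + (-3) = 35, y = -2 + (9) = 7 (checks out)
13. x = 35 + (-7) = 28, y = 7 + (-8) = -1 (the recorded entry deviates here)
The audit stops at step 13: the recorded entry is wrong and should be x = 28.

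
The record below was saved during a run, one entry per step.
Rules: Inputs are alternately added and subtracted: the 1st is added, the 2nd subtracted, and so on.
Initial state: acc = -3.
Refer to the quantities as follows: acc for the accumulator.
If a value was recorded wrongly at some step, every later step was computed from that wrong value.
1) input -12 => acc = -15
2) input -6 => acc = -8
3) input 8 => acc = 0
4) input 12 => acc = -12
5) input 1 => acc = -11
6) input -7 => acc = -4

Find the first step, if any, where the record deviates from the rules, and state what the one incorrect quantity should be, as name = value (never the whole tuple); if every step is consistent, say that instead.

Recomputing the run from the initial state:
step 1: acc = -15
step 2: acc = -9
step 3: acc = -1
step 4: acc = -13
step 5: acc = -12
step 6: acc = -5
The first disagreement with the record is at step 2, where the value should be acc = -9.

step 2, acc = -9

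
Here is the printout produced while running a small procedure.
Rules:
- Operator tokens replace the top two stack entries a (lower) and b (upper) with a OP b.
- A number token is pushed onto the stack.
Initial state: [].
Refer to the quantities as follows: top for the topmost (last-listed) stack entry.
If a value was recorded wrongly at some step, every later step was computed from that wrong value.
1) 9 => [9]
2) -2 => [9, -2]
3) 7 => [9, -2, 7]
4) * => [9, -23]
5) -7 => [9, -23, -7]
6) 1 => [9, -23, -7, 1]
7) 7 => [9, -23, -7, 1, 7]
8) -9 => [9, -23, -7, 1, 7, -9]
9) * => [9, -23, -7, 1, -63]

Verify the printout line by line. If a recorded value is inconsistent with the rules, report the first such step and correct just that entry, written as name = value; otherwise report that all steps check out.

step 4, top = -14

1. push 9: top = 9 (verified)
2. push -2: top = -2 (verified)
3. push 7: top = 7 (consistent with the printout)
4. -2 * 7 = -14 (the printout disagrees here)
The earliest wrong entry is at step 4: it should read top = -14.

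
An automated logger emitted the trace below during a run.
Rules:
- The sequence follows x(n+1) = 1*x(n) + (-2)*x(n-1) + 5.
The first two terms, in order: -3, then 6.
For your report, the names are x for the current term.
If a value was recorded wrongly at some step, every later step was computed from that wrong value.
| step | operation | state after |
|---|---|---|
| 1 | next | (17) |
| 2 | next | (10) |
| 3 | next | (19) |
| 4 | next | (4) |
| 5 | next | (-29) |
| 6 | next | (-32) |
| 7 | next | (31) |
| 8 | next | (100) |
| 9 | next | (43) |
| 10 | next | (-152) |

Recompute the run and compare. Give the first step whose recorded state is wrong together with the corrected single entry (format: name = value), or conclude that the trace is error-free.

step 3, x = -19

1. x = 1*(6) + (-2)*(-3) + (5) = 17 (same as recorded)
2. x = 1*(17) + (-2)*(6) + (5) = 10 (consistent with the trace)
3. x = 1*(10) + (-2)*(17) + (5) = -19 (not what was recorded)
The audit stops at step 3: the recorded entry is wrong and should be x = -19.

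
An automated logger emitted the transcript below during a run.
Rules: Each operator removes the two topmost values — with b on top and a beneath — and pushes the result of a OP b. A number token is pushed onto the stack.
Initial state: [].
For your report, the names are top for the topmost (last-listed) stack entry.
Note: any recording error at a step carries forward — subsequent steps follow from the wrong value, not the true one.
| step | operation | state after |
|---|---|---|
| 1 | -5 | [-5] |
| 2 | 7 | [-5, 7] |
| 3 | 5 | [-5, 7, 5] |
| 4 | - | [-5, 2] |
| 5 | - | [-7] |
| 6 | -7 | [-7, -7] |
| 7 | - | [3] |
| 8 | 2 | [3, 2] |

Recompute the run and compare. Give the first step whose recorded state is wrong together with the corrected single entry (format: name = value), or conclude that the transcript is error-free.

step 7, top = 0

1. push -5: top = -5 (verified)
2. push 7: top = 7 (matches)
3. push 5: top = 5 (consistent with the transcript)
4. 7 - 5 = 2 (no discrepancy)
5. -5 - 2 = -7 (agrees with the transcript)
6. push -7: top = -7 (checks out)
7. -7 - -7 = 0 (the entry is off here)
That makes step 7 the first incorrect line — top = 0 is what it should show.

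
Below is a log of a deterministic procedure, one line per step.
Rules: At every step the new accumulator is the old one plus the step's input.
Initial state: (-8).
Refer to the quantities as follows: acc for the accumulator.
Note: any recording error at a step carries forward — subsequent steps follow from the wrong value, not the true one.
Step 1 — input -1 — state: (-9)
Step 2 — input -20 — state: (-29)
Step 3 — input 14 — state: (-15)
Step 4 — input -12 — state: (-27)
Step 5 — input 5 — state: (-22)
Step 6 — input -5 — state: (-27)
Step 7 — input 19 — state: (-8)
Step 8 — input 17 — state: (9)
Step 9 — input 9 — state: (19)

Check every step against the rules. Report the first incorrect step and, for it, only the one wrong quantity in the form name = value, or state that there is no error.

step 9, acc = 18

step 1: acc = -8 + -1 = -9 -> matches
step 2: acc = -9 + -20 = -29 -> agrees with the log
step 3: acc = -29 + 14 = -15 -> verified
step 4: acc = -15 + -12 = -27 -> agrees with the log
step 5: acc = -27 + 5 = -22 -> checks out
step 6: acc = -22 + -5 = -27 -> exactly as logged
step 7: acc = -27 + 19 = -8 -> agrees with the log
step 8: acc = -8 + 17 = 9 -> matches
step 9: acc = 9 + 9 = 18 -> first mismatch against the log
First incorrect step: 9; the correct value is acc = 18.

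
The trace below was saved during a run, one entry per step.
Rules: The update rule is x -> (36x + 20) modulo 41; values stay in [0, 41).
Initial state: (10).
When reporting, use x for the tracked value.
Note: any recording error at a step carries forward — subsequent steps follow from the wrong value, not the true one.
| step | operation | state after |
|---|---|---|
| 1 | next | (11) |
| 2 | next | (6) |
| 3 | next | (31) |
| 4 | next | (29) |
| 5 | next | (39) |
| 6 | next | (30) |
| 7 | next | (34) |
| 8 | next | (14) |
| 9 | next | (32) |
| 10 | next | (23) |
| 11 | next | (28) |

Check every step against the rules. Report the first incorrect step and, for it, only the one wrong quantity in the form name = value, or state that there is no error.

step 10, x = 24

Recomputing the run from the initial state:
step 1: x = 11
step 2: x = 6
step 3: x = 31
step 4: x = 29
step 5: x = 39
step 6: x = 30
step 7: x = 34
step 8: x = 14
step 9: x = 32
step 10: x = 24
step 11: x = 23
The first disagreement with the trace is at step 10, where the value should be x = 24.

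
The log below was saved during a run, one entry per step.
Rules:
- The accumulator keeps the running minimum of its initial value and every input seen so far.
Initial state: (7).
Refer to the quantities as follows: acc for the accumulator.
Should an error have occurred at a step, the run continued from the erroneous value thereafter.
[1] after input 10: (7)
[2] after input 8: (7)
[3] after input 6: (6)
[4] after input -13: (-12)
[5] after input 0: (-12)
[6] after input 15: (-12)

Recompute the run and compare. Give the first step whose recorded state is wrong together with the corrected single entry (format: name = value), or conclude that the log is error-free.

step 1: acc = min(7, 10) = 7 -> in agreement
step 2: acc = min(7, 8) = 7 -> consistent with the log
step 3: acc = min(7, 6) = 6 -> exactly as logged
step 4: acc = min(6, -13) = -13 -> the log has a different value
Step 4 is the first one off; corrected, acc = -13.

step 4, acc = -13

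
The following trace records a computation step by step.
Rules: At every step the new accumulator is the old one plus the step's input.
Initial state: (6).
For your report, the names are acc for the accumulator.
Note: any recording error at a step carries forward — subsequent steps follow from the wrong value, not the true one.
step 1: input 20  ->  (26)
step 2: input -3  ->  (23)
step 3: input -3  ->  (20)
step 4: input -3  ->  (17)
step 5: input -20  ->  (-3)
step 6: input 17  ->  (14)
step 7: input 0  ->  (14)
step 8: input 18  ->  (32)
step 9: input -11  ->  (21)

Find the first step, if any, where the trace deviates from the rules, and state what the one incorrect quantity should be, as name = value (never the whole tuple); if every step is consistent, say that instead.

no error

step 1: acc = 6 + 20 = 26 -> agrees with the trace
step 2: acc = 26 + -3 = 23 -> no discrepancy
step 3: acc = 23 + -3 = 20 -> agrees with the trace
step 4: acc = 20 + -3 = 17 -> matches
step 5: acc = 17 + -20 = -3 -> confirmed correct
step 6: acc = -3 + 17 = 14 -> matches
step 7: acc = 14 + 0 = 14 -> confirmed correct
step 8: acc = 14 + 18 = 32 -> in agreement
step 9: acc = 32 + -11 = 21 -> exactly as logged
All steps check out; nothing to correct.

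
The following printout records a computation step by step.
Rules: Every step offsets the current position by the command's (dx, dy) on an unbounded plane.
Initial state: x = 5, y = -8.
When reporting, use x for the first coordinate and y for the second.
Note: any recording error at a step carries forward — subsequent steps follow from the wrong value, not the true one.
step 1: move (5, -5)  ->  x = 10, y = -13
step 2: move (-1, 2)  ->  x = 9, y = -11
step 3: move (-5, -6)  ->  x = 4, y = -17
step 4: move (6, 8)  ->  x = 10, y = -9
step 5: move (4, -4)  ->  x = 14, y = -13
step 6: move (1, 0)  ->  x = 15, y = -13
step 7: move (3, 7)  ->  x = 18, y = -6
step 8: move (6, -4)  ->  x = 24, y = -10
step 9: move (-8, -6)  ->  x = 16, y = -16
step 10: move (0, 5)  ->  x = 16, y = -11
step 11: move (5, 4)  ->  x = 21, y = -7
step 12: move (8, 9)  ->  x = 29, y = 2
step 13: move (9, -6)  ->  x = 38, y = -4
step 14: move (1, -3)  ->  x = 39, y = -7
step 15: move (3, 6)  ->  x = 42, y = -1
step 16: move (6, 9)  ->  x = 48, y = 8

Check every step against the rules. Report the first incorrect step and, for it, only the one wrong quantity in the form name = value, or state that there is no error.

Recomputing the run from the initial state:
step 1: x = 10, y = -13
step 2: x = 9, y = -11
step 3: x = 4, y = -17
step 4: x = 10, y = -9
step 5: x = 14, y = -13
step 6: x = 15, y = -13
step 7: x = 18, y = -6
step 8: x = 24, y = -10
step 9: x = 16, y = -16
step 10: x = 16, y = -11
step 11: x = 21, y = -7
step 12: x = 29, y = 2
step 13: x = 38, y = -4
step 14: x = 39, y = -7
step 15: x = 42, y = -1
step 16: x = 48, y = 8
This matches the printout at every step.

no error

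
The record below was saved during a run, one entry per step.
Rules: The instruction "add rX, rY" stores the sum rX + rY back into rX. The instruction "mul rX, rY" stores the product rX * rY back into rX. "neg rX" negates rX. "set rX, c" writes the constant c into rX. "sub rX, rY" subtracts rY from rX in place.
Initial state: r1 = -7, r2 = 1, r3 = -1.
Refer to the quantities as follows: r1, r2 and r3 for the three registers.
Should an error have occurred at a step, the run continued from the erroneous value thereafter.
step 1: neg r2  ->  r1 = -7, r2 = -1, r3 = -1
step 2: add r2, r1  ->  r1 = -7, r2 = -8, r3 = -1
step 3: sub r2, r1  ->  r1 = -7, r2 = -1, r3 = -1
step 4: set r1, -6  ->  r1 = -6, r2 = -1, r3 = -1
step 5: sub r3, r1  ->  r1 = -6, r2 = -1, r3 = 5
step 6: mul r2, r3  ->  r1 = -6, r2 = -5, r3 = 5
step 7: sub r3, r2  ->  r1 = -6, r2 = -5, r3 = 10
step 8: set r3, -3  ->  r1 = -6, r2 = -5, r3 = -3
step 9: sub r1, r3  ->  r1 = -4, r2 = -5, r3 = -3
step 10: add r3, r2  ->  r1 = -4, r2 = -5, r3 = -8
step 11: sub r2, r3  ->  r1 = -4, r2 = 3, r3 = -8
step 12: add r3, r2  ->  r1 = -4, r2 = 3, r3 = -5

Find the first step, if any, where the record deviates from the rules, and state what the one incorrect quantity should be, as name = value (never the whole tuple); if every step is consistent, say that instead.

1. r2 = -(1) = -1 (checks out)
2. r2 = -1 + -7 = -8 (consistent with the record)
3. r2 = -8 - -7 = -1 (no discrepancy)
4. r1 = -6 (same as recorded)
5. r3 = -1 - -6 = 5 (agrees with the record)
6. r2 = -1 * 5 = -5 (matches)
7. r3 = 5 - -5 = 10 (agrees with the record)
8. r3 = -3 (matches)
9. r1 = -6 - -3 = -3 (the recorded entry deviates here)
First deviation found at step 9; the corrected entry is r1 = -3.

step 9, r1 = -3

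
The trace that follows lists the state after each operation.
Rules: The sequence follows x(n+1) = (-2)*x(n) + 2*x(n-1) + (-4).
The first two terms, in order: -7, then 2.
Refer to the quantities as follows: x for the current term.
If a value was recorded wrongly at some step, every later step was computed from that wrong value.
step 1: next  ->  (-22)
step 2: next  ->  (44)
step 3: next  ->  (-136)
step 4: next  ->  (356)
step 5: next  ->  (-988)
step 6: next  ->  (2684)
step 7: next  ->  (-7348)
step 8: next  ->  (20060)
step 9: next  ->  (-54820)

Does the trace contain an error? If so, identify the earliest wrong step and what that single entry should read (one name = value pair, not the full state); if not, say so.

Step 1: x = -2*(2) + (2)*(-7) + (-4) = -22 — checks out.
Step 2: x = -2*(-22) + (2)*(2) + (-4) = 44 — agrees with the trace.
Step 3: x = -2*(44) + (2)*(-22) + (-4) = -136 — exactly as logged.
Step 4: x = -2*(-136) + (2)*(44) + (-4) = 356 — confirmed correct.
Step 5: x = -2*(356) + (2)*(-136) + (-4) = -988 — no discrepancy.
Step 6: x = -2*(-988) + (2)*(356) + (-4) = 2684 — agrees with the trace.
Step 7: x = -2*(2684) + (2)*(-988) + (-4) = -7348 — verified.
Step 8: x = -2*(-7348) + (2)*(2684) + (-4) = 20060 — confirmed correct.
Step 9: x = -2*(20060) + (2)*(-7348) + (-4) = -54820 — in agreement.
The recomputation confirms every line.

no error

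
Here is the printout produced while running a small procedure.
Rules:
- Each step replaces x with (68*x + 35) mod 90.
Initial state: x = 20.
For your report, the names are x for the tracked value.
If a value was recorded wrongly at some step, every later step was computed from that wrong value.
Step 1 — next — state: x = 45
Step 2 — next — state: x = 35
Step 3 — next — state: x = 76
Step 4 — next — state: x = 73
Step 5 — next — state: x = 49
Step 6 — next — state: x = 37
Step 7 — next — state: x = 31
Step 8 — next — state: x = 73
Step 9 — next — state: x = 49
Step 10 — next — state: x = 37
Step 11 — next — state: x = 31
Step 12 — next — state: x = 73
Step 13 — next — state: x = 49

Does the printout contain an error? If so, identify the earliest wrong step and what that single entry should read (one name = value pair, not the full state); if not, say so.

step 3, x = 75

Recomputing the run from the initial state:
step 1: x = 45
step 2: x = 35
step 3: x = 75
step 4: x = 5
step 5: x = 15
step 6: x = 65
step 7: x = 45
step 8: x = 35
step 9: x = 75
step 10: x = 5
step 11: x = 15
step 12: x = 65
step 13: x = 45
The first disagreement with the printout is at step 3, where the value should be x = 75.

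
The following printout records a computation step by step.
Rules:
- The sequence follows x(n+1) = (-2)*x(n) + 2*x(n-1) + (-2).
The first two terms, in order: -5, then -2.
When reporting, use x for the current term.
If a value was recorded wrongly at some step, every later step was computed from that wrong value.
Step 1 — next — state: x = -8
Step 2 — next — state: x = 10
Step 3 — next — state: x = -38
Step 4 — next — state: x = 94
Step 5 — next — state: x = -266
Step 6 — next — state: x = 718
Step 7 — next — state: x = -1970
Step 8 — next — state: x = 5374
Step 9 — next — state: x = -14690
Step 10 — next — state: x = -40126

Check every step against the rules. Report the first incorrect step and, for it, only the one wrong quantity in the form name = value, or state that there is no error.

Recomputing the run from the initial state:
step 1: x = -8
step 2: x = 10
step 3: x = -38
step 4: x = 94
step 5: x = -266
step 6: x = 718
step 7: x = -1970
step 8: x = 5374
step 9: x = -14690
step 10: x = 40126
The first disagreement with the printout is at step 10, where the value should be x = 40126.

step 10, x = 40126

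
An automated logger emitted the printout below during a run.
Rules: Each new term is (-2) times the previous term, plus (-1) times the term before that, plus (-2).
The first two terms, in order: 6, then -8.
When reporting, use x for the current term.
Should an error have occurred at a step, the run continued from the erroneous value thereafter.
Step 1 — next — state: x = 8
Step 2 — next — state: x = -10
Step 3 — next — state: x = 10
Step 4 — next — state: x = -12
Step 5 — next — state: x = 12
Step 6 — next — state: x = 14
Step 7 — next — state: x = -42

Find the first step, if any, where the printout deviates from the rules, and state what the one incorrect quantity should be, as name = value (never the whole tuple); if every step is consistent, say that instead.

step 6, x = -14

Recomputing the run from the initial state:
step 1: x = 8
step 2: x = -10
step 3: x = 10
step 4: x = -12
step 5: x = 12
step 6: x = -14
step 7: x = 14
The first disagreement with the printout is at step 6, where the value should be x = -14.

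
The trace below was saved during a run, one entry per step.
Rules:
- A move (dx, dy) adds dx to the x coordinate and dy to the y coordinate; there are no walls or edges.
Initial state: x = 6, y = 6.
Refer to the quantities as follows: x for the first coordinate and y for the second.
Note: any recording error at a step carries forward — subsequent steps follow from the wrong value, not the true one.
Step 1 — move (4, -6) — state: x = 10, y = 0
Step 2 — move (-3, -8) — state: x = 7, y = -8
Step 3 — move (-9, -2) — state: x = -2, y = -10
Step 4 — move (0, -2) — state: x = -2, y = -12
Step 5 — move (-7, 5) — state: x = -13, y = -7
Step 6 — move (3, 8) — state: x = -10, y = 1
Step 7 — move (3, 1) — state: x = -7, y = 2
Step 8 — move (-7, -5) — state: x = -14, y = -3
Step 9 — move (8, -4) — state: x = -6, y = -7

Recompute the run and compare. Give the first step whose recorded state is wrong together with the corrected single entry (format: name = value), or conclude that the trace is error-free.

step 1: x = 6 + (4) = 10, y = 6 + (-6) = 0 -> checks out
step 2: x = 10 + (-3) = 7, y = 0 + (-8) = -8 -> same as recorded
step 3: x = 7 + (-9) = -2, y = -8 + (-2) = -10 -> verified
step 4: x = -2 + (0) = -2, y = -10 + (-2) = -12 -> consistent with the trace
step 5: x = -2 + (-7) = -9, y = -12 + (5) = -7 -> the trace has a different value
The audit stops at step 5: the recorded entry is wrong and should be x = -9.

step 5, x = -9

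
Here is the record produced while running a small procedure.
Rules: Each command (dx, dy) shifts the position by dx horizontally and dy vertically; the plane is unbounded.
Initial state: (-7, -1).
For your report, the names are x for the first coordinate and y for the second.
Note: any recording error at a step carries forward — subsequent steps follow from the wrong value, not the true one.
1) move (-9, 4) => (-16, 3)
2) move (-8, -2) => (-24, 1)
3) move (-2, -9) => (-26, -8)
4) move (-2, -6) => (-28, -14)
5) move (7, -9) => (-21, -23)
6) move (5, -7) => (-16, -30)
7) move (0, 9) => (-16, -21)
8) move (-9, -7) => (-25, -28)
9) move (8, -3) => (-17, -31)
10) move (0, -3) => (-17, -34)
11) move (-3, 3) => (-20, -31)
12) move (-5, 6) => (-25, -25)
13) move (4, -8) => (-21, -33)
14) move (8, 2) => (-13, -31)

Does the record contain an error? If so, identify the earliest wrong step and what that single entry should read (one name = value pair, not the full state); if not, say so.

no error

Step 1: x = -7 + (-9) = -16, y = -1 + (4) = 3 — agrees with the record.
Step 2: x = -16 + (-8) = -24, y = 3 + (-2) = 1 — checks out.
Step 3: x = -24 + (-2) = -26, y = 1 + (-9) = -8 — matches.
Step 4: x = -26 + (-2) = -28, y = -8 + (-6) = -14 — in agreement.
Step 5: x = -28 + (7) = -21, y = -14 + (-9) = -23 — verified.
Step 6: x = -21 + (5) = -16, y = -23 + (-7) = -30 — exactly as logged.
Step 7: x = -16 + (0) = -16, y = -30 + (9) = -21 — exactly as logged.
Step 8: x = -16 + (-9) = -25, y = -21 + (-7) = -28 — matches.
Step 9: x = -25 + (8) = -17, y = -28 + (-3) = -31 — agrees with the record.
Step 10: x = -17 + (0) = -17, y = -31 + (-3) = -34 — matches.
Step 11: x = -17 + (-3) = -20, y = -34 + (3) = -31 — consistent with the record.
Step 12: x = -20 + (-5) = -25, y = -31 + (6) = -25 — matches.
Step 13: x = -25 + (4) = -21, y = -25 + (-8) = -33 — confirmed correct.
Step 14: x = -21 + (8) = -13, y = -33 + (2) = -31 — matches.
No step deviates from the rules.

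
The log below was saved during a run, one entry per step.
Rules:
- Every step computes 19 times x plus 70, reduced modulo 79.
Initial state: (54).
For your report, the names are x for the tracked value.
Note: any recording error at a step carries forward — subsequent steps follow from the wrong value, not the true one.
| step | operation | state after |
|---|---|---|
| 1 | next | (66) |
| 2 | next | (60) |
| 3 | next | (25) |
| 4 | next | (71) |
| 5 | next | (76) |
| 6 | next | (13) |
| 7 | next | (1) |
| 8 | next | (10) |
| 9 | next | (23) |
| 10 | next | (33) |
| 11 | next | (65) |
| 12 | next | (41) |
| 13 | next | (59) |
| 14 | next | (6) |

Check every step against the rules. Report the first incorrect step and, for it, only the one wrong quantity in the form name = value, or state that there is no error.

step 1: x = (19*54 + 70) mod 79 = 69 -> a discrepancy with the log
That makes step 1 the first incorrect line — x = 69 is what it should show.

step 1, x = 69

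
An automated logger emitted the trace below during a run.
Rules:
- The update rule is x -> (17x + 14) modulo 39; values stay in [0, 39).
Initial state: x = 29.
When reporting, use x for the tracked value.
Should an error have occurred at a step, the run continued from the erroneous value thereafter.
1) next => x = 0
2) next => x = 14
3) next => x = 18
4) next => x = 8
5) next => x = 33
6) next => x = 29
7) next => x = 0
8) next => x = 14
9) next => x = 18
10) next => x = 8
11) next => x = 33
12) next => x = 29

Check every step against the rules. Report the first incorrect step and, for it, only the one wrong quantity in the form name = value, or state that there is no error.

no error

step 1: x = (17*29 + 14) mod 39 = 0 -> consistent with the trace
step 2: x = (17*0 + 14) mod 39 = 14 -> no discrepancy
step 3: x = (17*14 + 14) mod 39 = 18 -> exactly as logged
step 4: x = (17*18 + 14) mod 39 = 8 -> in agreement
step 5: x = (17*8 + 14) mod 39 = 33 -> exactly as logged
step 6: x = (17*33 + 14) mod 39 = 29 -> same as recorded
step 7: x = (17*29 + 14) mod 39 = 0 -> agrees with the trace
step 8: x = (17*0 + 14) mod 39 = 14 -> same as recorded
step 9: x = (17*14 + 14) mod 39 = 18 -> matches
step 10: x = (17*18 + 14) mod 39 = 8 -> same as recorded
step 11: x = (17*8 + 14) mod 39 = 33 -> agrees with the trace
step 12: x = (17*33 + 14) mod 39 = 29 -> consistent with the trace
All steps check out; nothing to correct.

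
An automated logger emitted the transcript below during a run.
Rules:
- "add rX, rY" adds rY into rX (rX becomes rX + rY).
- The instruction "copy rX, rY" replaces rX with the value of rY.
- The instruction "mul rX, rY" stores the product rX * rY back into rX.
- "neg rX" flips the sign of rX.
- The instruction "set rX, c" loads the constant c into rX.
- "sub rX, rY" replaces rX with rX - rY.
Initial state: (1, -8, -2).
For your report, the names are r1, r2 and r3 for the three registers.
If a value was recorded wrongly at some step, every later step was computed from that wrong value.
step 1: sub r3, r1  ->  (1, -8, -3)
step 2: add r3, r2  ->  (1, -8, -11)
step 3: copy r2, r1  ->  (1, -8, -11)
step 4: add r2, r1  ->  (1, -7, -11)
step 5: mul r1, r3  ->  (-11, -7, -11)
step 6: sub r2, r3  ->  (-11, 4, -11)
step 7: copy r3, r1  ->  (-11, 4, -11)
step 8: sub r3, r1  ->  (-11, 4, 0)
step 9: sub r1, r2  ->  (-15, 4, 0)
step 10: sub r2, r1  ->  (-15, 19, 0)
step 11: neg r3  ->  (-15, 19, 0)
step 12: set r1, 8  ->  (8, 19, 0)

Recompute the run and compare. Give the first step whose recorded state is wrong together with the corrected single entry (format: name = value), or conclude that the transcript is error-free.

step 1: r3 = -2 - 1 = -3 -> no discrepancy
step 2: r3 = -3 + -8 = -11 -> in agreement
step 3: r2 = 1 -> the transcript disagrees here
The earliest wrong entry is at step 3: it should read r2 = 1.

step 3, r2 = 1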